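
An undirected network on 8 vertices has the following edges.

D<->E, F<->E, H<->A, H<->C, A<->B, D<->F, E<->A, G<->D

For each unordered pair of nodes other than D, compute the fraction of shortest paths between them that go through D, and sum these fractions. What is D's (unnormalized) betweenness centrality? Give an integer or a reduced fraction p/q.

Pairs whose geodesics pass through D — F–G: 1; C–G: 1; B–G: 1; G–A: 1; G–E: 1; G–H: 1.
All other pairs contribute 0.
Summing the contributions gives betweenness(D) = 6.

6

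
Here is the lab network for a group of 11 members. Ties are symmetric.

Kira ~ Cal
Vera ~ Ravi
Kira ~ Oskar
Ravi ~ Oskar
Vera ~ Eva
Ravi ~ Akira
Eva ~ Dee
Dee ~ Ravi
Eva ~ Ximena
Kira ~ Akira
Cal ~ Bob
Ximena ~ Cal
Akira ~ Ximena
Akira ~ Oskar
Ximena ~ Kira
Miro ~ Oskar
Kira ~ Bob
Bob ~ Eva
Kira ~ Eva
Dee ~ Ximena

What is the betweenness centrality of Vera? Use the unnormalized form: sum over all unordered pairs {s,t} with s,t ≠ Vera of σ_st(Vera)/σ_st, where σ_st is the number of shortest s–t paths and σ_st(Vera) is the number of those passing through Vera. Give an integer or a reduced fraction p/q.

Pairs whose geodesics pass through Vera — Eva–Ravi: 1/2; Ravi–Bob: 1/4.
All other pairs contribute 0.
Summing the contributions gives betweenness(Vera) = 3/4.

3/4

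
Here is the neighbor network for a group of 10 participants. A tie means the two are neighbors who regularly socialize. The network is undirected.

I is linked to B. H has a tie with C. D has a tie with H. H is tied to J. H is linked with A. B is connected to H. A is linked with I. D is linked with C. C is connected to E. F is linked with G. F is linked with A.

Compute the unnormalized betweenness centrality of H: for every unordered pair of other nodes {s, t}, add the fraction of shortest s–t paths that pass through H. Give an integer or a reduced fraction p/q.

Pairs whose geodesics pass through H — A–J: 1; A–C: 1; A–E: 1; A–B: 1/2; A–D: 1; J–G: 1; J–C: 1; J–E: 1; J–B: 1; J–D: 1; J–I: 2/2; J–F: 1; G–C: 1; G–E: 1 … (+12 more pairs).
All other pairs contribute 0.
Summing the contributions gives betweenness(H) = 49/2.

49/2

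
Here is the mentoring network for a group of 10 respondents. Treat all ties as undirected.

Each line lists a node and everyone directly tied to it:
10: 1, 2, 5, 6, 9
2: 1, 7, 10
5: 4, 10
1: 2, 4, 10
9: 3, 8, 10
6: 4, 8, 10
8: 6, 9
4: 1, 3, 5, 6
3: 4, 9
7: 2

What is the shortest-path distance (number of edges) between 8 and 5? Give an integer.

One shortest route is 8 – 6 – 4 – 5, which uses 3 edges, and at distance 2 from 8 we only reach {3, 4, 10}, which does not include 5. So d(8,5) = 3.

3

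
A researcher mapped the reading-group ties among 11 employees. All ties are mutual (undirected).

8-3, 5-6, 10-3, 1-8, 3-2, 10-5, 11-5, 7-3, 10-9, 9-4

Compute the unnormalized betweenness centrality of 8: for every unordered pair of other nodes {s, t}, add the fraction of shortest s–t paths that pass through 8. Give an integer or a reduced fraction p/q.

Pairs whose geodesics pass through 8 — 1–3: 1; 1–9: 1; 1–11: 1; 1–4: 1; 1–5: 1; 1–7: 1; 1–6: 1; 1–2: 1; 1–10: 1.
All other pairs contribute 0.
Summing the contributions gives betweenness(8) = 9.

9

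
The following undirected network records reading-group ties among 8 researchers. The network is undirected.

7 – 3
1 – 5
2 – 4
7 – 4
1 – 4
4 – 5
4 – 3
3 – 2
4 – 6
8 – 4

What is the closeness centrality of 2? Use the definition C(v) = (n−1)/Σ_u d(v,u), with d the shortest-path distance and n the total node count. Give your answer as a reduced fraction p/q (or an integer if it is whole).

7/12

Distances from 2: 1:2, 3:1, 4:1, 5:2, 6:2, 7:2, 8:2. Sum = 12.
n = 8, so closeness = 7/12.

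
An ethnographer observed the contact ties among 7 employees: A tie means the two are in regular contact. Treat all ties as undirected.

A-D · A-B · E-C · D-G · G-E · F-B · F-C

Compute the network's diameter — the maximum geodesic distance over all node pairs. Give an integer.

3

Eccentricity of each node (its greatest distance to any other): A:3, B:3, C:3, D:3, E:3, F:3, G:3.
The maximum eccentricity is 3, realized for instance by the pair G–B via G – D – A – B. So the diameter is 3.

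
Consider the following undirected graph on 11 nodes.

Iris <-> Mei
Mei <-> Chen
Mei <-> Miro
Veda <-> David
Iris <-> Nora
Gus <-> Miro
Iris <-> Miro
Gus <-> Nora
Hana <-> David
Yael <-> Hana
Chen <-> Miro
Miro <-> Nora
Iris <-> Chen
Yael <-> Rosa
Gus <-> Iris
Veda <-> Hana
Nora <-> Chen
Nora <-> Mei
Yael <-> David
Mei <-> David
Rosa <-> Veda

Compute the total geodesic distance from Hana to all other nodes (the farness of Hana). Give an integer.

Distances from Hana: Chen:3, David:1, Gus:4, Iris:3, Mei:2, Miro:3, Nora:3, Rosa:2, Veda:1, Yael:1.
Sum = 3 + 1 + 4 + 3 + 2 + 3 + 3 + 2 + 1 + 1 = 23.

23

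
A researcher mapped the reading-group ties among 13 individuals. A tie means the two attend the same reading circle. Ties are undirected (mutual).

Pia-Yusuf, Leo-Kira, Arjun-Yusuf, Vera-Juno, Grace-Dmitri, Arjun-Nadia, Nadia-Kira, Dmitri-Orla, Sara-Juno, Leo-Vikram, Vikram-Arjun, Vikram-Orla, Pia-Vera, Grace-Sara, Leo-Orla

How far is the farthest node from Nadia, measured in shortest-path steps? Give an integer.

6

Distances from Nadia: Arjun:1, Dmitri:4, Grace:5, Juno:5, Kira:1, Leo:2, Orla:3, Pia:3, Sara:6, Vera:4, Vikram:2, Yusuf:2.
The largest is 6 (to Sara), so the eccentricity of Nadia is 6.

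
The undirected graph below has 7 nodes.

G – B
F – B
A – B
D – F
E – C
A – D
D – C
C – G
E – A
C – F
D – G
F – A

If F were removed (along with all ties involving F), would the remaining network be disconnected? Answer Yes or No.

Even without F, every remaining node can still reach every other (the residual graph is connected), so F is not a cut vertex.

No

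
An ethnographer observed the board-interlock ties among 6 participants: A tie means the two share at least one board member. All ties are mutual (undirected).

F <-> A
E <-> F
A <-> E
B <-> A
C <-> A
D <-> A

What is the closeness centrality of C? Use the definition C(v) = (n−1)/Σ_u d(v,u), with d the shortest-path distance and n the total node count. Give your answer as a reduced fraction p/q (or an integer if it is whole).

5/9

Distances from C: A:1, B:2, D:2, E:2, F:2. Sum = 9.
n = 6, so closeness = 5/9.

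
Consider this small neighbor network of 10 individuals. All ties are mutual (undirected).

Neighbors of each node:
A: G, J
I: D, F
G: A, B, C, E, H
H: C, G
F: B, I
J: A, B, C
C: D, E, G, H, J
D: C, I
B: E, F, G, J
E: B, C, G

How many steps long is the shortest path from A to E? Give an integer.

2

One shortest route is A – G – E, which uses 2 edges, and A and E are not directly tied, so nothing shorter exists. So d(A,E) = 2.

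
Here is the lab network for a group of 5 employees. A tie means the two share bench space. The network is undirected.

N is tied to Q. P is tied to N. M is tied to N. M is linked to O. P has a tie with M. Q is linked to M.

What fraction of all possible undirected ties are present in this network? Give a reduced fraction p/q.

3/5

There are 6 edges and 5 nodes, so the maximum possible is C(5,2) = 10.
Density = 6/10 = 3/5.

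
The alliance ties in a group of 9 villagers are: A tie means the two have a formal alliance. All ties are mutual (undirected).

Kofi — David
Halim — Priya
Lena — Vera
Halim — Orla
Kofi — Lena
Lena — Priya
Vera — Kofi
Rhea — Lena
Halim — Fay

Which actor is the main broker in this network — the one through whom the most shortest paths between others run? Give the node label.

Unnormalized betweenness of each node: David:0, Fay:0, Halim:13, Kofi:7, Lena:19, Orla:0, Priya:15, Rhea:0, Vera:0.
Lena has the largest value, 19, making it the main broker — the node through which the most shortest paths run.

Lena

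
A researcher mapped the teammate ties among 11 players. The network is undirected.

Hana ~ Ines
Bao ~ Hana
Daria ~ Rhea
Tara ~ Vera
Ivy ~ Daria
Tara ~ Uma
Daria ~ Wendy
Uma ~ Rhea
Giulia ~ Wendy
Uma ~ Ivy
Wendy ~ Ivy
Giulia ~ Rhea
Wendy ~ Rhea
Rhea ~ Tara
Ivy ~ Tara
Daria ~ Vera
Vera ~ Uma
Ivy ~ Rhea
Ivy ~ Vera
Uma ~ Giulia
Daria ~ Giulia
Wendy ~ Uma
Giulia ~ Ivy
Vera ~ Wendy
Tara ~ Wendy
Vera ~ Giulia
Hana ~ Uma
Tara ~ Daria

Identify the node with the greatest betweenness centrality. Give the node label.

Uma

Unnormalized betweenness of each node: Bao:0, Daria:1/3, Giulia:5/6, Hana:17, Ines:0, Ivy:1, Rhea:5/6, Tara:5/6, Uma:64/3, Vera:5/6, Wendy:1.
Uma has the largest value, 64/3, making it the main broker — the node through which the most shortest paths run.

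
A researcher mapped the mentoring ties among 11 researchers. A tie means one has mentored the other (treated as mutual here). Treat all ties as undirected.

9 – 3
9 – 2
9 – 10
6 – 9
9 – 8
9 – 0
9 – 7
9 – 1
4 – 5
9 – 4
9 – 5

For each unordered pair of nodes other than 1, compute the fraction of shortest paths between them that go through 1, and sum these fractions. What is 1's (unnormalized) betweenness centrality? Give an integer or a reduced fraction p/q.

0

No shortest path between any pair of other nodes passes through 1.
Summing the contributions gives betweenness(1) = 0.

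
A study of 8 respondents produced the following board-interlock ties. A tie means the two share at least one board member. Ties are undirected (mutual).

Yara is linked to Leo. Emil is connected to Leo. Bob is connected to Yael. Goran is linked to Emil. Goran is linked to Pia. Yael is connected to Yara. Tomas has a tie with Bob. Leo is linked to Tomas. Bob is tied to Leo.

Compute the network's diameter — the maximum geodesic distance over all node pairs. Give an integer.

5

Eccentricity of each node (its greatest distance to any other): Bob:4, Emil:3, Goran:4, Leo:3, Pia:5, Tomas:4, Yael:5, Yara:4.
The maximum eccentricity is 5, realized for instance by the pair Pia–Yael via Pia – Goran – Emil – Leo – Bob – Yael. So the diameter is 5.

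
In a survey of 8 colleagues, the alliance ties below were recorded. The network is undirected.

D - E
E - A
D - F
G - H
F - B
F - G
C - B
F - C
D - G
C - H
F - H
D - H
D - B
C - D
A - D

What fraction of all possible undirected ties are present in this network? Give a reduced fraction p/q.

There are 15 edges and 8 nodes, so the maximum possible is C(8,2) = 28.
Density = 15/28.

15/28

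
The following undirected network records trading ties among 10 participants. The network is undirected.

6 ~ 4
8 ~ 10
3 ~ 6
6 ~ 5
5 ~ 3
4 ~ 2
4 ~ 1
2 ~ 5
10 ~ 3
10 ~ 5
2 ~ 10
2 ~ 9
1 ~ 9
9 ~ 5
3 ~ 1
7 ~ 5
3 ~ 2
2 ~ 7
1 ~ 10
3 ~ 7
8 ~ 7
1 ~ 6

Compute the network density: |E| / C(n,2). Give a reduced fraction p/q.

22/45

There are 22 edges and 10 nodes, so the maximum possible is C(10,2) = 45.
Density = 22/45.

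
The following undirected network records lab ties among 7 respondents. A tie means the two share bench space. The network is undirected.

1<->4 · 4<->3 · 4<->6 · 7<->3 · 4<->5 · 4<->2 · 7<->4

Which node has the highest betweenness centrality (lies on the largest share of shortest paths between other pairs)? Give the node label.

4

Unnormalized betweenness of each node: 1:0, 2:0, 3:0, 4:14, 5:0, 6:0, 7:0.
4 has the largest value, 14, making it the main broker — the node through which the most shortest paths run.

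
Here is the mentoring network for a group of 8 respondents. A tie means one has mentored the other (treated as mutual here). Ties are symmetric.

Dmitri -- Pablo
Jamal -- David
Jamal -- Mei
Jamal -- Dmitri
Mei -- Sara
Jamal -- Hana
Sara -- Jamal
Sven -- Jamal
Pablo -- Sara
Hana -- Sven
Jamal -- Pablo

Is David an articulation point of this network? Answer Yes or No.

No

Even without David, every remaining node can still reach every other (the residual graph is connected), so David is not a cut vertex.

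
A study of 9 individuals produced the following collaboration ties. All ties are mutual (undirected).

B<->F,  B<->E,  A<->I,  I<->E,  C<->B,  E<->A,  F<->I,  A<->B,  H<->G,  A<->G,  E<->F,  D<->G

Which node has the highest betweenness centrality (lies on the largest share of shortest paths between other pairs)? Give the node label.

A

Unnormalized betweenness of each node: A:47/3, B:25/3, C:0, D:0, E:2, F:2/3, G:13, H:0, I:4/3.
A has the largest value, 47/3, making it the main broker — the node through which the most shortest paths run.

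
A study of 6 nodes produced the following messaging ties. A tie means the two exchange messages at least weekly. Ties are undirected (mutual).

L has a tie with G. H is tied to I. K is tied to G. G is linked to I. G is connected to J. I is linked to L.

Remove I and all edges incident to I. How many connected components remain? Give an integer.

Without I, the remaining ties split the others into: {H}; {G, J, K, L}.
That's 2 separate components.

2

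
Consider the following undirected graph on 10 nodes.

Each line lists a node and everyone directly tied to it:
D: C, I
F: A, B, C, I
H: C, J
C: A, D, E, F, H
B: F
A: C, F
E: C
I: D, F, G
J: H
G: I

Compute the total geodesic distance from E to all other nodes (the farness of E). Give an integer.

22

Distances from E: A:2, B:3, C:1, D:2, F:2, G:4, H:2, I:3, J:3.
Sum = 2 + 3 + 1 + 2 + 2 + 4 + 2 + 3 + 3 = 22.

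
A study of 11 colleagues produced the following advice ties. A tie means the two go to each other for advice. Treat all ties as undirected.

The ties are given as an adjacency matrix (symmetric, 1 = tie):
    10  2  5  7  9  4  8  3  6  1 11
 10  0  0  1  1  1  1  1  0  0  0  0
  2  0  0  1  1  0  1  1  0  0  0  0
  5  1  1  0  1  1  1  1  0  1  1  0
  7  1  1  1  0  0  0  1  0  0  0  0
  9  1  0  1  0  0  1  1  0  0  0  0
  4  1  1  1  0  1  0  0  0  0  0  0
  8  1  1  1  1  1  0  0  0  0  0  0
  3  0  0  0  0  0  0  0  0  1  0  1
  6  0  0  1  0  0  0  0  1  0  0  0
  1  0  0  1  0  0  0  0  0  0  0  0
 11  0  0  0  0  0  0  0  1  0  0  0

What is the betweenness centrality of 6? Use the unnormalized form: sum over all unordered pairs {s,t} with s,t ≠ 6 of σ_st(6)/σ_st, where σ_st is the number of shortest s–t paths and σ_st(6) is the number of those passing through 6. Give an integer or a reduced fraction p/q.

Pairs whose geodesics pass through 6 — 10–3: 1; 10–11: 1; 2–3: 1; 2–11: 1; 5–3: 1; 5–11: 1; 7–3: 1; 7–11: 1; 9–3: 1; 9–11: 1; 4–3: 1; 4–11: 1; 8–3: 1; 8–11: 1 … (+2 more pairs).
All other pairs contribute 0.
Summing the contributions gives betweenness(6) = 16.

16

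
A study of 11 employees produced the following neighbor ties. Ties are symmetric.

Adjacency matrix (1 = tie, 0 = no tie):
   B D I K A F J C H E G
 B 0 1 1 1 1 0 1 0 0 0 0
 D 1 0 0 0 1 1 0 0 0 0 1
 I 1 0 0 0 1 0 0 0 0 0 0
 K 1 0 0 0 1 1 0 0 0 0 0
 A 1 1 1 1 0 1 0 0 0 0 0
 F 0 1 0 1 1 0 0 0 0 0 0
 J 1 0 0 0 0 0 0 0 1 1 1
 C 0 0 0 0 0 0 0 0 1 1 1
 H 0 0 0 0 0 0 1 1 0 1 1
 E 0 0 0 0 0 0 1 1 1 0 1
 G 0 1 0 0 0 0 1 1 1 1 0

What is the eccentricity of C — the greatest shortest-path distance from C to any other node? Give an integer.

Distances from C: A:3, B:3, D:2, E:1, F:3, G:1, H:1, I:4, J:2, K:4.
The largest is 4 (to I and K), so the eccentricity of C is 4.

4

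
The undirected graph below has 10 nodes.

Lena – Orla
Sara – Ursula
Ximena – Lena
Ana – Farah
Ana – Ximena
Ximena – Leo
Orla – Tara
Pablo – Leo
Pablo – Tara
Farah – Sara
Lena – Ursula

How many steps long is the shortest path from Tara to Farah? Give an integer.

One shortest route is Tara – Orla – Lena – Ursula – Sara – Farah, which uses 5 edges, and at distance 4 from Tara we only reach {Ana, Sara}, which does not include Farah. So d(Tara,Farah) = 5.

5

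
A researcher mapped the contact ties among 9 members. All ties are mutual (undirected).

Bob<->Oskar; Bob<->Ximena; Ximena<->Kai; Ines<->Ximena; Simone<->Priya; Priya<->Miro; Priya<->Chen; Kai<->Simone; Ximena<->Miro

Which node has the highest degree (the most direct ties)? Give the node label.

Degrees — Bob:2, Chen:1, Ines:1, Kai:2, Miro:2, Oskar:1, Priya:3, Simone:2, Ximena:4.
The maximum is 4, attained only by Ximena.

Ximena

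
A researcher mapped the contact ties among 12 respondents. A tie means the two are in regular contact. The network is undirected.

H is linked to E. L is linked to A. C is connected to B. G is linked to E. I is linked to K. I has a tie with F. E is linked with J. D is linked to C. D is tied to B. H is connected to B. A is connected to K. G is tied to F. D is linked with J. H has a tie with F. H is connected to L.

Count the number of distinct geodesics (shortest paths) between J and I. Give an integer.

2

The shortest distance is 4. The length-4 paths are: J–E–G–F–I; J–E–H–F–I.
That gives 2 distinct shortest paths.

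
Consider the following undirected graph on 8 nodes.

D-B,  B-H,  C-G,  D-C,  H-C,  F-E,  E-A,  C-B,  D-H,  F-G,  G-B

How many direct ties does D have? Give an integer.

3

D is directly tied to B, C, and H. That is 3 neighbors, so the degree of D is 3.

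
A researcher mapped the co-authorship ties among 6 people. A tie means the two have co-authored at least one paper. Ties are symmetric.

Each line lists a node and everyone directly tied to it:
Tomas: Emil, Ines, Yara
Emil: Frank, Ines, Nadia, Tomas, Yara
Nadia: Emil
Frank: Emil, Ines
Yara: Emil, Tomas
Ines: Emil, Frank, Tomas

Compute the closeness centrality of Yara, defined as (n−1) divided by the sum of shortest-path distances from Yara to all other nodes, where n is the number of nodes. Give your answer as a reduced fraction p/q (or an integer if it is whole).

Distances from Yara: Emil:1, Frank:2, Ines:2, Nadia:2, Tomas:1. Sum = 8.
n = 6, so closeness = 5/8.

5/8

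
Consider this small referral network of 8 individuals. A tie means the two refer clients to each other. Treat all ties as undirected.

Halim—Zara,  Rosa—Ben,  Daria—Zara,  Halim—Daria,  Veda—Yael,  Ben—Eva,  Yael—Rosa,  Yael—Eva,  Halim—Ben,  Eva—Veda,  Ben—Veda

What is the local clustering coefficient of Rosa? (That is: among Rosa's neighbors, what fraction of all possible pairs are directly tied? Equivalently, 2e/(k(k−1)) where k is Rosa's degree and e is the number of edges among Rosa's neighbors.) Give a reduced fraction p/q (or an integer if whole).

0

Rosa's neighbors: Ben and Yael (k = 2).
Possible neighbor pairs: C(2,2) = 1. Edges among them: none → e = 0.
Clustering(Rosa) = 0/1.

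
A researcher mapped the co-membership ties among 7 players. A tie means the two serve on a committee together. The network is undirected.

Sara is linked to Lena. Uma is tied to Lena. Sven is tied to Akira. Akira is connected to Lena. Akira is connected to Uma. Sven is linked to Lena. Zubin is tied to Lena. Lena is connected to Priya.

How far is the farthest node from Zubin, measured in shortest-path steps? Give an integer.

Distances from Zubin: Akira:2, Lena:1, Priya:2, Sara:2, Sven:2, Uma:2.
The largest is 2 (to Uma, Priya, Sven, Sara, and Akira), so the eccentricity of Zubin is 2.

2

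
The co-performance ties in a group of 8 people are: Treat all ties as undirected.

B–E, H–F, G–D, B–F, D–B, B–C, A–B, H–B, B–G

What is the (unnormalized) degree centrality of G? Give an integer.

G is directly tied to B and D. That is 2 neighbors, so the degree of G is 2.

2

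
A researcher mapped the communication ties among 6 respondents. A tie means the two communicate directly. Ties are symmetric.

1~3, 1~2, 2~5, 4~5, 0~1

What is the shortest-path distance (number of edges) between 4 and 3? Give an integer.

4

One shortest route is 4 – 5 – 2 – 1 – 3, which uses 4 edges, and at distance 3 from 4 we only reach {1}, which does not include 3. So d(4,3) = 4.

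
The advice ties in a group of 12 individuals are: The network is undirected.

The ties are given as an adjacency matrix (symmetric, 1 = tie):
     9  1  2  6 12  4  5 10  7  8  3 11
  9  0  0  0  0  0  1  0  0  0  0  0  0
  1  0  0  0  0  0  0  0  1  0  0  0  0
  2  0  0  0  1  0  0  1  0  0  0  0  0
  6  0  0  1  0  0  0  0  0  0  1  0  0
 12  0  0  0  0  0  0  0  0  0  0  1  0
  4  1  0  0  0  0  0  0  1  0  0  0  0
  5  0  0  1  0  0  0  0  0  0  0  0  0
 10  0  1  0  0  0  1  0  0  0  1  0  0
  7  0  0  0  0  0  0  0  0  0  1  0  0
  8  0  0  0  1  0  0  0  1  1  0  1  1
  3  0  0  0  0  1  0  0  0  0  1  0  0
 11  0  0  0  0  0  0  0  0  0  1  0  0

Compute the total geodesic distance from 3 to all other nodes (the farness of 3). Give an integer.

27

Distances from 3: 1:3, 2:3, 4:3, 5:4, 6:2, 7:2, 8:1, 9:4, 10:2, 11:2, 12:1.
Sum = 3 + 3 + 3 + 4 + 2 + 2 + 1 + 4 + 2 + 2 + 1 = 27.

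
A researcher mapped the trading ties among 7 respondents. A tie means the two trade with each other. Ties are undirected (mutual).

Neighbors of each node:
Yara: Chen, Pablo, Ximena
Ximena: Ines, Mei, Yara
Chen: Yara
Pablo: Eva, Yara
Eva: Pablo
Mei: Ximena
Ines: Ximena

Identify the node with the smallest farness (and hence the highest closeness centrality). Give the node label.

Farness (sum of distances to all others) for each node — Chen:14, Eva:17, Ines:15, Mei:15, Pablo:12, Ximena:10, Yara:9.
The smallest farness is 9, for Yara, so Yara has the highest closeness.

Yara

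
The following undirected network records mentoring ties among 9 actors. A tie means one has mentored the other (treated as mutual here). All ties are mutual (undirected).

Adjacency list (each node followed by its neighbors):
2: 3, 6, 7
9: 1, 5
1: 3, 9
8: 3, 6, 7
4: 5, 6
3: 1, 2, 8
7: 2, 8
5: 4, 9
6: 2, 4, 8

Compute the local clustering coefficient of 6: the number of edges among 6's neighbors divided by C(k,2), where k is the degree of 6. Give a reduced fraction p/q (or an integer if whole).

6's neighbors: 2, 4, and 8 (k = 3).
Possible neighbor pairs: C(3,2) = 3. Edges among them: none → e = 0.
Clustering(6) = 0/3 = 0.

0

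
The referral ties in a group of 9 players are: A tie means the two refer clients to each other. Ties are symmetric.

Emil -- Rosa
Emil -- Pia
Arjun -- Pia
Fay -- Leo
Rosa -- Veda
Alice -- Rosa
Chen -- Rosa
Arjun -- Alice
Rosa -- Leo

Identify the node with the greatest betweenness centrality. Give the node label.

Rosa

Unnormalized betweenness of each node: Alice:5, Arjun:1, Chen:0, Emil:5, Fay:0, Leo:7, Pia:1, Rosa:22, Veda:0.
Rosa has the largest value, 22, making it the main broker — the node through which the most shortest paths run.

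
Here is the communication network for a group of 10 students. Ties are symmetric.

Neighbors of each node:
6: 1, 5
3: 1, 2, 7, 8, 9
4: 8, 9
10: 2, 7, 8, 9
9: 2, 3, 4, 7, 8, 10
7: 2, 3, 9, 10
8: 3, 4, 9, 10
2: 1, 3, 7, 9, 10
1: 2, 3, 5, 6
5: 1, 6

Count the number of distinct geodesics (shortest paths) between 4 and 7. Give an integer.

The shortest distance is 2, and the only length-2 path is 4–9–7. So there is exactly 1 shortest path.

1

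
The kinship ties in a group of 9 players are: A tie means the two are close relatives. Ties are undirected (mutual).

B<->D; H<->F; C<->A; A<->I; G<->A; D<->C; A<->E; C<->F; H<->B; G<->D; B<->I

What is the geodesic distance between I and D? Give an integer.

One shortest route is I – B – D, which uses 2 edges, and I and D are not directly tied, so nothing shorter exists. So d(I,D) = 2.

2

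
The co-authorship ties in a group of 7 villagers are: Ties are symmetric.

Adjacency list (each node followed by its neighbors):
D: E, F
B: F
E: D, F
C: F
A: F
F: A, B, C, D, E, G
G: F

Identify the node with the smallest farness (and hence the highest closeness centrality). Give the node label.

Farness (sum of distances to all others) for each node — A:11, B:11, C:11, D:10, E:10, F:6, G:11.
The smallest farness is 6, for F, so F has the highest closeness.

F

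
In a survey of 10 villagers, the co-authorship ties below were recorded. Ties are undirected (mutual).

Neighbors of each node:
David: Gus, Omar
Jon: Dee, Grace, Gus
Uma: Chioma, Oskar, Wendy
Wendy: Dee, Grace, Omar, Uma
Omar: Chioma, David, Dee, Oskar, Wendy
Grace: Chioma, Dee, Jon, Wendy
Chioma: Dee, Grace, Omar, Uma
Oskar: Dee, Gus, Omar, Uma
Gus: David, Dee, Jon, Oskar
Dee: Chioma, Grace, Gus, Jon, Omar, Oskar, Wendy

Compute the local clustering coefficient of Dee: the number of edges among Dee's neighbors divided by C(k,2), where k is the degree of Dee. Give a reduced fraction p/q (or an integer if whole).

Dee's neighbors: Chioma, Grace, Gus, Jon, Omar, Oskar, and Wendy (k = 7).
Possible neighbor pairs: C(7,2) = 21. Edges among them: Chioma–Grace, Chioma–Omar, Grace–Jon, Grace–Wendy, Gus–Jon, Gus–Oskar, Omar–Oskar, Omar–Wendy → e = 8.
Clustering(Dee) = 8/21.

8/21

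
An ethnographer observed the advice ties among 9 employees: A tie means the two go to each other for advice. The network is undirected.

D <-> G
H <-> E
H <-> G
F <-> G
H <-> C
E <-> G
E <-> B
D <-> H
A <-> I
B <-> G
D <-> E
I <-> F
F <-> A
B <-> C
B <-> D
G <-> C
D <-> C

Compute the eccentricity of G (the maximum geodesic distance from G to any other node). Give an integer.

2

Distances from G: A:2, B:1, C:1, D:1, E:1, F:1, H:1, I:2.
The largest is 2 (to I and A), so the eccentricity of G is 2.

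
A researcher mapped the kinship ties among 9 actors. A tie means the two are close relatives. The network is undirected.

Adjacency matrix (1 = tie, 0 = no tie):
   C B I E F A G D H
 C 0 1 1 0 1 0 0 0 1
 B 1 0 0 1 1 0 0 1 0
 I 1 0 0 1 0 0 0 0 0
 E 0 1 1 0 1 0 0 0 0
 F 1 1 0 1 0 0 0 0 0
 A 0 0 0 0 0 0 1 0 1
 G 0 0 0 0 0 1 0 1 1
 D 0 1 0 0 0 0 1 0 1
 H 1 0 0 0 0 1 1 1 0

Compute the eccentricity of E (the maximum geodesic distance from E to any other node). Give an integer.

4

Distances from E: A:4, B:1, C:2, D:2, F:1, G:3, H:3, I:1.
The largest is 4 (to A), so the eccentricity of E is 4.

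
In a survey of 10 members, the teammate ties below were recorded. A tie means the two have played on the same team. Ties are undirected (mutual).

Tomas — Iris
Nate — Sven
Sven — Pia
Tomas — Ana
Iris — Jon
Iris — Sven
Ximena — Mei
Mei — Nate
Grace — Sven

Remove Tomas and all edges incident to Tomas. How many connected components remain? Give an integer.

Without Tomas, the remaining ties split the others into: {Grace, Iris, Jon, Mei, Nate, Pia, Sven, Ximena}; {Ana}.
That's 2 separate components.

2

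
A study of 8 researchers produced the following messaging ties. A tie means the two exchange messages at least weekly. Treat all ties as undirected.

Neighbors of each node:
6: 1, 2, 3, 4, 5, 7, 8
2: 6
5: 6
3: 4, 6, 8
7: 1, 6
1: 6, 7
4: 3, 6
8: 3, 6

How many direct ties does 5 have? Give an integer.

1

5 is directly tied to 6. That is 1 neighbor, so the degree of 5 is 1.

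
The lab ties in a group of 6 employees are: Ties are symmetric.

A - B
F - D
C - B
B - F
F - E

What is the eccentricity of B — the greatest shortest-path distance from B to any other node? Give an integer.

Distances from B: A:1, C:1, D:2, E:2, F:1.
The largest is 2 (to E and D), so the eccentricity of B is 2.

2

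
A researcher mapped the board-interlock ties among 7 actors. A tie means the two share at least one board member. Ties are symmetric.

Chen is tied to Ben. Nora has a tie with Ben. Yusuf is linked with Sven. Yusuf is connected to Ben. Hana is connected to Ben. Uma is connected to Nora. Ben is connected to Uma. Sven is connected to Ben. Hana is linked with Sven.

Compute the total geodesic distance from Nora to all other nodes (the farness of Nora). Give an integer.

10

Distances from Nora: Ben:1, Chen:2, Hana:2, Sven:2, Uma:1, Yusuf:2.
Sum = 1 + 2 + 2 + 2 + 1 + 2 = 10.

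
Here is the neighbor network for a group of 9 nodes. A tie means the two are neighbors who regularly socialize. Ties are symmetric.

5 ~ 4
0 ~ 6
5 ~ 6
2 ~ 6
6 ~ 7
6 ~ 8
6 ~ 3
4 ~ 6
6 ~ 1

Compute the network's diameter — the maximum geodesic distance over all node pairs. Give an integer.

Eccentricity of each node (its greatest distance to any other): 0:2, 1:2, 2:2, 3:2, 4:2, 5:2, 6:1, 7:2, 8:2.
The maximum eccentricity is 2, realized for instance by the pair 3–8 via 3 – 6 – 8. So the diameter is 2.

2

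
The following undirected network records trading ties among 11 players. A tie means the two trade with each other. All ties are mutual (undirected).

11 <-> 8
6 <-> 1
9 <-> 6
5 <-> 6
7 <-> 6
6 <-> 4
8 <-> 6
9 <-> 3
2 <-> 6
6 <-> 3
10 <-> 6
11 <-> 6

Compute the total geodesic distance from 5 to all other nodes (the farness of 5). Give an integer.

19

Distances from 5: 1:2, 2:2, 3:2, 4:2, 6:1, 7:2, 8:2, 9:2, 10:2, 11:2.
Sum = 2 + 2 + 2 + 2 + 1 + 2 + 2 + 2 + 2 + 2 = 19.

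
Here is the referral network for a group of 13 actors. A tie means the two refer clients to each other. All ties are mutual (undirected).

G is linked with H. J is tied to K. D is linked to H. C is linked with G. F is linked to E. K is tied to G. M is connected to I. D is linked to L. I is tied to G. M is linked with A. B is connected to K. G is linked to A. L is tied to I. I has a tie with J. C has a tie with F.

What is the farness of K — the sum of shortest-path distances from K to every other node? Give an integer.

Distances from K: A:2, B:1, C:2, D:3, E:4, F:3, G:1, H:2, I:2, J:1, L:3, M:3.
Sum = 2 + 1 + 2 + 3 + 4 + 3 + 1 + 2 + 2 + 1 + 3 + 3 = 27.

27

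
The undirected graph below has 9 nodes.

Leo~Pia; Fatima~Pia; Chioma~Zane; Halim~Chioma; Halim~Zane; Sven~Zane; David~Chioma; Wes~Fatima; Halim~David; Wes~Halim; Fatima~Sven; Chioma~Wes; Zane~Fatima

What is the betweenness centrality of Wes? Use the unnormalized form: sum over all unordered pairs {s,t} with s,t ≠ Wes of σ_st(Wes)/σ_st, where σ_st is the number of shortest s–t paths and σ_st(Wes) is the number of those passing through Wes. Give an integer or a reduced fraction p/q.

Pairs whose geodesics pass through Wes — Fatima–David: 2/4; Fatima–Chioma: 1/2; Fatima–Halim: 1/2; Pia–David: 2/4; Pia–Chioma: 1/2; Pia–Halim: 1/2; Leo–David: 2/4; Leo–Chioma: 1/2; Leo–Halim: 1/2.
All other pairs contribute 0.
Summing the contributions gives betweenness(Wes) = 9/2.

9/2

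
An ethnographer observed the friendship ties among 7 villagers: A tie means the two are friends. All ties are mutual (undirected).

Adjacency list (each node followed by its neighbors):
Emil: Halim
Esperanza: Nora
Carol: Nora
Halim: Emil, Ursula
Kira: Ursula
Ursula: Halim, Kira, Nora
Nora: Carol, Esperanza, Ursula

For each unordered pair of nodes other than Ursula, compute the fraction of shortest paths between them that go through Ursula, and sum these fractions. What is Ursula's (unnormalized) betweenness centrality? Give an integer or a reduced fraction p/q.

Pairs whose geodesics pass through Ursula — Esperanza–Halim: 1; Esperanza–Emil: 1; Esperanza–Kira: 1; Halim–Nora: 1; Halim–Kira: 1; Halim–Carol: 1; Emil–Nora: 1; Emil–Kira: 1; Emil–Carol: 1; Nora–Kira: 1; Kira–Carol: 1.
All other pairs contribute 0.
Summing the contributions gives betweenness(Ursula) = 11.

11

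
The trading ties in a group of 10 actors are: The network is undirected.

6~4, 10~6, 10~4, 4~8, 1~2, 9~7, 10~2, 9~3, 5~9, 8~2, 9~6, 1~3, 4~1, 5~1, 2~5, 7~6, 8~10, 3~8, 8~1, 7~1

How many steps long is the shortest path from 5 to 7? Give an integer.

One shortest route is 5 – 1 – 7, which uses 2 edges, and 5 and 7 are not directly tied, so nothing shorter exists. So d(5,7) = 2.

2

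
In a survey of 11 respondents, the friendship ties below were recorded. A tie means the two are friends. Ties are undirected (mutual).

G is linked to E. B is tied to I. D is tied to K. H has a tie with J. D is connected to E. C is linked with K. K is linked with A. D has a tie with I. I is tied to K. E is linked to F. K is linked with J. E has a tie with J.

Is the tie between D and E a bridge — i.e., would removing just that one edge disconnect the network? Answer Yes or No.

No

Even without that edge, D still reaches E via D – K – J – E, so the network stays connected. Not a bridge.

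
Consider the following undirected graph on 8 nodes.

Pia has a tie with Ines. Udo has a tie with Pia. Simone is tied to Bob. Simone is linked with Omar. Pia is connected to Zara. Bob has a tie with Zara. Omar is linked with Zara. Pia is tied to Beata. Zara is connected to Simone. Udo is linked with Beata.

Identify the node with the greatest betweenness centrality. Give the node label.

Unnormalized betweenness of each node: Beata:0, Bob:0, Ines:0, Omar:0, Pia:14, Simone:1/2, Udo:0, Zara:25/2.
Pia has the largest value, 14, making it the main broker — the node through which the most shortest paths run.

Pia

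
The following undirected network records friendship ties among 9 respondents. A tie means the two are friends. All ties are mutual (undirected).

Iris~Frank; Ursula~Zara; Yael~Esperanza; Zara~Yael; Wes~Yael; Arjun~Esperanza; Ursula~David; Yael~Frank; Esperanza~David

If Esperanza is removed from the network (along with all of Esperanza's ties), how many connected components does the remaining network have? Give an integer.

Without Esperanza, the remaining ties split the others into: {David, Frank, Iris, Ursula, Wes, Yael, Zara}; {Arjun}.
That's 2 separate components.

2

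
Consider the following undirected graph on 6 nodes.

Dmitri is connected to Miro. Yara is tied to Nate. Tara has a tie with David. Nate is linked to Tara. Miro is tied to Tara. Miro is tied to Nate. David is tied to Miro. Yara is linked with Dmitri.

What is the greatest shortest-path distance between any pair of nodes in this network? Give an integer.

3

Eccentricity of each node (its greatest distance to any other): David:3, Dmitri:2, Miro:2, Nate:2, Tara:2, Yara:3.
The maximum eccentricity is 3, realized for instance by the pair David–Yara via David – Miro – Dmitri – Yara. So the diameter is 3.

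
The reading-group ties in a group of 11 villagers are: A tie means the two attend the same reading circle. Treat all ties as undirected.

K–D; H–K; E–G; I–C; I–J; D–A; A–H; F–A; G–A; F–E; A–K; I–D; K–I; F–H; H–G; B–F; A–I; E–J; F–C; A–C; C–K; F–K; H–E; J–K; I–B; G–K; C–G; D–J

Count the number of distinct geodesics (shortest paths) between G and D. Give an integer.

The shortest distance is 2. The length-2 paths are: G–K–D; G–A–D.
That gives 2 distinct shortest paths.

2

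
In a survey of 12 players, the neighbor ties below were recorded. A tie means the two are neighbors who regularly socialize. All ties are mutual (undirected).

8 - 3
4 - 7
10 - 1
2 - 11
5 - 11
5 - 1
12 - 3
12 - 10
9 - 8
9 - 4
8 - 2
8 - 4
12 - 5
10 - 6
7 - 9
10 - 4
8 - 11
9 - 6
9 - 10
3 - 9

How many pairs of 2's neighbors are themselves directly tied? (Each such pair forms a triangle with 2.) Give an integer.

2's neighbors: 8 and 11.
Neighbor pairs that are themselves tied: 2–8–11. Each forms one triangle with 2, for 1 in total.

1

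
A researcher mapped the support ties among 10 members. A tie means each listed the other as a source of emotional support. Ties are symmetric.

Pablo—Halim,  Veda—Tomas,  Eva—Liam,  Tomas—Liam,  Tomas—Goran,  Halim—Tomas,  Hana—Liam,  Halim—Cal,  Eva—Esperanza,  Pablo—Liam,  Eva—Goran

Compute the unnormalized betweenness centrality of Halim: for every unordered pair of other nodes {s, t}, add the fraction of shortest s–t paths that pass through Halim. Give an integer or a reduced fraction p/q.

Pairs whose geodesics pass through Halim — Pablo–Goran: 1/3; Pablo–Tomas: 1/2; Pablo–Veda: 1/2; Pablo–Cal: 1; Eva–Cal: 3/3; Goran–Cal: 1; Tomas–Cal: 1; Liam–Cal: 2/2; Hana–Cal: 2/2; Veda–Cal: 1; Esperanza–Cal: 3/3.
All other pairs contribute 0.
Summing the contributions gives betweenness(Halim) = 28/3.

28/3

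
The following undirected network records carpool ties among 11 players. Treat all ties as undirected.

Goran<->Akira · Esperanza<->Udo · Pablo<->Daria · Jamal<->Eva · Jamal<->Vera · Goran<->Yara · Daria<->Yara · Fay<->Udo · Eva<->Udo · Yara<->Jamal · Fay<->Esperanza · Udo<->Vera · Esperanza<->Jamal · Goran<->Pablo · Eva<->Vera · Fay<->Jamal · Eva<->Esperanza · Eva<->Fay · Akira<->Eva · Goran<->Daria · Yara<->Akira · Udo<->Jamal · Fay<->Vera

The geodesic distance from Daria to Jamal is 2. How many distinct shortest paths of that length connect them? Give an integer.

1

The shortest distance is 2, and the only length-2 path is Daria–Yara–Jamal. So there is exactly 1 shortest path.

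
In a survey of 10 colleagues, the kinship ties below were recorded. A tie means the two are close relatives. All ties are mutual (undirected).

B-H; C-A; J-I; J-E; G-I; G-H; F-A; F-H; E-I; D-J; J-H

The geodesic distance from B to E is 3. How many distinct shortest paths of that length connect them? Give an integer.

1

The shortest distance is 3, and the only length-3 path is B–H–J–E. So there is exactly 1 shortest path.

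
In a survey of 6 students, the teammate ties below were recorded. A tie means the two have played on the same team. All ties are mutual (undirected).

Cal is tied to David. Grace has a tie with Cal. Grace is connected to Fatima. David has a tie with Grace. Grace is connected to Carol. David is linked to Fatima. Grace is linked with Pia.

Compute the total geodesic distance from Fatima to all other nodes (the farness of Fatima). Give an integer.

Distances from Fatima: Cal:2, Carol:2, David:1, Grace:1, Pia:2.
Sum = 2 + 2 + 1 + 1 + 2 = 8.

8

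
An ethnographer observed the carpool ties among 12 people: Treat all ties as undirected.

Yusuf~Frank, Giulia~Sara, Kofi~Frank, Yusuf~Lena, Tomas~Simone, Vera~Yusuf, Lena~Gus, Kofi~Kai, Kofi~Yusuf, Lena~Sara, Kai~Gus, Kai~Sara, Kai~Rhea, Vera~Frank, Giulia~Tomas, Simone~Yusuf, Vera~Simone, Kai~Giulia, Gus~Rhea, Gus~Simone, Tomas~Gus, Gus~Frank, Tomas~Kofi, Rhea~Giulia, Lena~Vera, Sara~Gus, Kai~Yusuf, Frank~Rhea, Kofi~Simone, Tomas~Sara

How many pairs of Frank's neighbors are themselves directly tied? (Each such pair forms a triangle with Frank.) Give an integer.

Frank's neighbors: Gus, Kofi, Rhea, Vera, and Yusuf.
Neighbor pairs that are themselves tied: Frank–Gus–Rhea; Frank–Kofi–Yusuf; Frank–Vera–Yusuf. Each forms one triangle with Frank, for 3 in total.

3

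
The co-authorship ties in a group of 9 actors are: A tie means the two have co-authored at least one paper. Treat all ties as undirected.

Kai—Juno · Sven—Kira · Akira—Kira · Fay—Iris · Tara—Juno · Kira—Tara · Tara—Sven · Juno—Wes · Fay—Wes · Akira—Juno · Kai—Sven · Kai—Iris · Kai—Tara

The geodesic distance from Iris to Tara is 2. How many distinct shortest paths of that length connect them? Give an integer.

The shortest distance is 2, and the only length-2 path is Iris–Kai–Tara. So there is exactly 1 shortest path.

1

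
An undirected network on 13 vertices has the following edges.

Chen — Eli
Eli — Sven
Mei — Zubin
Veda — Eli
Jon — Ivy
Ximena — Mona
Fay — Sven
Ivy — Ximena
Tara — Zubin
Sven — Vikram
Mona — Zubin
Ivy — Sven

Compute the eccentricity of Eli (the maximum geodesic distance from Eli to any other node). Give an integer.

Distances from Eli: Chen:1, Fay:2, Ivy:2, Jon:3, Mei:6, Mona:4, Sven:1, Tara:6, Veda:1, Vikram:2, Ximena:3, Zubin:5.
The largest is 6 (to Mei and Tara), so the eccentricity of Eli is 6.

6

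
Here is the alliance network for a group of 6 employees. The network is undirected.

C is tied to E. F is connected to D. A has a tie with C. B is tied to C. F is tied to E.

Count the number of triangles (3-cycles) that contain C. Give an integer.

0

C's neighbors are A, B, and E, but none of them are tied to each other, so no triangle contains C.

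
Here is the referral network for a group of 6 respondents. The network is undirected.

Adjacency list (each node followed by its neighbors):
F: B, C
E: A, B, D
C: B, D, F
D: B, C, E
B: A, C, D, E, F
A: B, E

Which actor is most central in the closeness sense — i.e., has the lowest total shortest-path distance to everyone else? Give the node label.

B

Farness (sum of distances to all others) for each node — A:8, B:5, C:7, D:7, E:7, F:8.
The smallest farness is 5, for B, so B has the highest closeness.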